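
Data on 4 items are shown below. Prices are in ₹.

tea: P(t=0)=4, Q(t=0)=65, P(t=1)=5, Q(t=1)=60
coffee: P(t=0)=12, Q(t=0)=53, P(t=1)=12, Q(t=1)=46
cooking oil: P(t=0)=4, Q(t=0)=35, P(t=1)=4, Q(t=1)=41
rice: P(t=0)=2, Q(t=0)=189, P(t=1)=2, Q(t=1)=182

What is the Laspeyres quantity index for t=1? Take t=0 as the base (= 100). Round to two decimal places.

93.35

Laspeyres quantity index uses base-period prices as weights.
ΣP(t=0)·Q(t=1) = 4×60 + 12×46 + 4×41 + 2×182 = 240 + 552 + 164 + 364 = 1320
ΣP(t=0)·Q(t=0) = 4×65 + 12×53 + 4×35 + 2×189 = 260 + 636 + 140 + 378 = 1414
Index = 1320 / 1414 × 100 = 93.3522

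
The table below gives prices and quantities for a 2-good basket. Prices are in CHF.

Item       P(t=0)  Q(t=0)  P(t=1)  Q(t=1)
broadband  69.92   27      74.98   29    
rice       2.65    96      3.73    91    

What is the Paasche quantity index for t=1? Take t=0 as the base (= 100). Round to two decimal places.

Paasche quantity index uses current-period prices as weights.
ΣP(t=1)·Q(t=1) = 74.98×29 + 3.73×91 = 2174.42 + 339.43 = 2513.85
ΣP(t=1)·Q(t=0) = 74.98×27 + 3.73×96 = 2024.46 + 358.08 = 2382.54
Index = 2513.85 / 2382.54 × 100 = 105.5113

105.51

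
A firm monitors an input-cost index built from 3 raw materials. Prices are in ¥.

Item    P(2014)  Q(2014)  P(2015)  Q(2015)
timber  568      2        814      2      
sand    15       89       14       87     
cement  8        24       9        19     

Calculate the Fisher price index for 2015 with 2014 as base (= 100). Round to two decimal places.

116.19

Laspeyres component (base-period weights):
ΣP(2015)Q(2014) = 814×2 + 14×89 + 9×24 = 1628 + 1246 + 216 = 3090
ΣP(2014)Q(2014) = 568×2 + 15×89 + 8×24 = 1136 + 1335 + 192 = 2663
L = 3090 / 2663 × 100 = 116.0345
Paasche component (current-period weights):
ΣP(2015)Q(2015) = 814×2 + 14×87 + 9×19 = 1628 + 1218 + 171 = 3017
ΣP(2014)Q(2015) = 568×2 + 15×87 + 8×19 = 1136 + 1305 + 152 = 2593
P = 3017 / 2593 × 100 = 116.3517
Fisher = √(L × P) = √(116.0345 × 116.3517) = 116.1930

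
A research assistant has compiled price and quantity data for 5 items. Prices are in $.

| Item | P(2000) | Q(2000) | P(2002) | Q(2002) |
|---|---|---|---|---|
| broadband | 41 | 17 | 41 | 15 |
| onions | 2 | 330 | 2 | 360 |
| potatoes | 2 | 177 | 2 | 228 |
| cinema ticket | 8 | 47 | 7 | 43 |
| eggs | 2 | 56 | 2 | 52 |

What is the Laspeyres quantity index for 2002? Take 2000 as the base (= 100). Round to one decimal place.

Laspeyres quantity index uses base-period prices as weights.
ΣP(2000)·Q(2002) = 41×15 + 2×360 + 2×228 + 8×43 + 2×52 = 615 + 720 + 456 + 344 + 104 = 2239
ΣP(2000)·Q(2000) = 41×17 + 2×330 + 2×177 + 8×47 + 2×56 = 697 + 660 + 354 + 376 + 112 = 2199
Index = 2239 / 2199 × 100 = 101.8190

101.8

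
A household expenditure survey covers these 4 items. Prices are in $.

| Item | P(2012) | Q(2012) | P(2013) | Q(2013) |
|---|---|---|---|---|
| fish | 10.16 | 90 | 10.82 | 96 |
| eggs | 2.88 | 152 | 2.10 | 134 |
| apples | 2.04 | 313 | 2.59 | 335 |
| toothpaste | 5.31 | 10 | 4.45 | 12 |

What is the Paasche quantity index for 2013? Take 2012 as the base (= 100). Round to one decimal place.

Paasche quantity index uses current-period prices as weights.
ΣP(2013)·Q(2013) = 10.82×96 + 2.10×134 + 2.59×335 + 4.45×12 = 1038.72 + 281.4 + 867.65 + 53.4 = 2241.17
ΣP(2013)·Q(2012) = 10.82×90 + 2.10×152 + 2.59×313 + 4.45×10 = 973.8 + 319.2 + 810.67 + 44.5 = 2148.17
Index = 2241.17 / 2148.17 × 100 = 104.3293

104.3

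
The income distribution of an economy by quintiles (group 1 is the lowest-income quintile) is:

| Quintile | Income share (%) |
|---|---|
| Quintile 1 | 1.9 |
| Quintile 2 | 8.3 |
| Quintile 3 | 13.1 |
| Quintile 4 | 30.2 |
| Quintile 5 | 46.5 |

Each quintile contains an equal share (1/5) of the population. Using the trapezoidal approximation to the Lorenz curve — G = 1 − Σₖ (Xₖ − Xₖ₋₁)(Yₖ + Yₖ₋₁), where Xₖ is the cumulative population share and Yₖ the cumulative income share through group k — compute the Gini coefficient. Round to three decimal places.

0.444

Cumulative income shares Yₖ: 0.0190, 0.1020, 0.2330, 0.5350, 1.0000
Σ (Xₖ−Xₖ₋₁)(Yₖ+Yₖ₋₁) = (1/5)(0.0190+0.0000) + (1/5)(0.1020+0.0190) + (1/5)(0.2330+0.1020) + (1/5)(0.5350+0.2330) + (1/5)(1.0000+0.5350)
  = 0.0038 + 0.0242 + 0.0670 + 0.1536 + 0.3070 = 0.5556
G = 1 − 0.5556 = 0.4444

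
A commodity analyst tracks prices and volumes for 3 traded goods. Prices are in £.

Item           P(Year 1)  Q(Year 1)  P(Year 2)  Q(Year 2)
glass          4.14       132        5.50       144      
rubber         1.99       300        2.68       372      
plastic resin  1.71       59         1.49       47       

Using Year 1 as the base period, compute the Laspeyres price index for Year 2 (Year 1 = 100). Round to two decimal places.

130.02

Laspeyres price index uses base-period quantities as weights.
ΣP(Year 2)·Q(Year 1) = 5.50×132 + 2.68×300 + 1.49×59 = 726 + 804 + 87.91 = 1617.91
ΣP(Year 1)·Q(Year 1) = 4.14×132 + 1.99×300 + 1.71×59 = 546.48 + 597 + 100.89 = 1244.37
Index = 1617.91 / 1244.37 × 100 = 130.0184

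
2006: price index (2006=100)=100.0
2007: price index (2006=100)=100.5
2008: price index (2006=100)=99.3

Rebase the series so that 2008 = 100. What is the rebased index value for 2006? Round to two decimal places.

Rebased(2006) = 100.0 / 99.3 × 100 = 100.7049

100.70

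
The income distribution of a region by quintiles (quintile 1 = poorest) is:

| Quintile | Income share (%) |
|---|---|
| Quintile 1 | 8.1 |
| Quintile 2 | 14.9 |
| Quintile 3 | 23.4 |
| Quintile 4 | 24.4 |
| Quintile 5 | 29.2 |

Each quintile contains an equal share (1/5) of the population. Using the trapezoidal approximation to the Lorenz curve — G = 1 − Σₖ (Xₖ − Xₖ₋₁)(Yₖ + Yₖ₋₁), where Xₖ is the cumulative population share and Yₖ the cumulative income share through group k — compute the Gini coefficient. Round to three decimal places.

0.207

Cumulative income shares Yₖ: 0.0810, 0.2300, 0.4640, 0.7080, 1.0000
Σ (Xₖ−Xₖ₋₁)(Yₖ+Yₖ₋₁) = (1/5)(0.0810+0.0000) + (1/5)(0.2300+0.0810) + (1/5)(0.4640+0.2300) + (1/5)(0.7080+0.4640) + (1/5)(1.0000+0.7080)
  = 0.0162 + 0.0622 + 0.1388 + 0.2344 + 0.3416 = 0.7932
G = 1 − 0.7932 = 0.2068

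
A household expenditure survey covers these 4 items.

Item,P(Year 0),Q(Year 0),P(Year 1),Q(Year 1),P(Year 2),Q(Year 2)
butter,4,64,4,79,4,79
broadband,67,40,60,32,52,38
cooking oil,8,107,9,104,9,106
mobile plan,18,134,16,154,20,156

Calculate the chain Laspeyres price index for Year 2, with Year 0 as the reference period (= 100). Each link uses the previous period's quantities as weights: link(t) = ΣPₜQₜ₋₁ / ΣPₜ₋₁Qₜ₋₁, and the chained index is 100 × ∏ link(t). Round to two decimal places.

Link Year 0→Year 1:
ΣP(Year 1)Q(Year 0) = 4×64 + 60×40 + 9×107 + 16×134 = 256 + 2400 + 963 + 2144 = 5763
ΣP(Year 0)Q(Year 0) = 4×64 + 67×40 + 8×107 + 18×134 = 256 + 2680 + 856 + 2412 = 6204
link = 5763/6204 = 0.928917
Link Year 1→Year 2:
ΣP(Year 2)Q(Year 1) = 4×79 + 52×32 + 9×104 + 20×154 = 316 + 1664 + 936 + 3080 = 5996
ΣP(Year 1)Q(Year 1) = 4×79 + 60×32 + 9×104 + 16×154 = 316 + 1920 + 936 + 2464 = 5636
link = 5996/5636 = 1.063875
Chained index = 100 × 0.928917 × 1.063875 = 98.8251

98.83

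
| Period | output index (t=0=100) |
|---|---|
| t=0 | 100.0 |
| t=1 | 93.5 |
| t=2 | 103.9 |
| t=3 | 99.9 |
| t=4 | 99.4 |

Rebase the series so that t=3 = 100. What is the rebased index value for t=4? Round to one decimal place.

99.5

Rebased(t=4) = 99.4 / 99.9 × 100 = 99.4995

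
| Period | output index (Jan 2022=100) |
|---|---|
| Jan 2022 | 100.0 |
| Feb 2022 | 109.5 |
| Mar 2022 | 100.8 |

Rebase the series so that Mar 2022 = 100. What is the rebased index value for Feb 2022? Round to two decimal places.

Rebased(Feb 2022) = 109.5 / 100.8 × 100 = 108.6310

108.63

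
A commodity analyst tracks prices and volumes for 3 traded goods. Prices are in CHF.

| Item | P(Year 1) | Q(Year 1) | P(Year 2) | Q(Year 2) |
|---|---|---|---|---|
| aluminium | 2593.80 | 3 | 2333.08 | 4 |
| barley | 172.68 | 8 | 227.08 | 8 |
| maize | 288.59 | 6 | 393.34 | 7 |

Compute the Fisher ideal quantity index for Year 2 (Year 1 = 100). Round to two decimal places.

Laspeyres component (base-period weights):
ΣP(Year 1)Q(Year 2) = 2593.80×4 + 172.68×8 + 288.59×7 = 10375.2 + 1381.44 + 2020.13 = 13776.77
ΣP(Year 1)Q(Year 1) = 2593.80×3 + 172.68×8 + 288.59×6 = 7781.4 + 1381.44 + 1731.54 = 10894.38
L = 13776.77 / 10894.38 × 100 = 126.4576
Paasche component (current-period weights):
ΣP(Year 2)Q(Year 2) = 2333.08×4 + 227.08×8 + 393.34×7 = 9332.32 + 1816.64 + 2753.38 = 13902.34
ΣP(Year 2)Q(Year 1) = 2333.08×3 + 227.08×8 + 393.34×6 = 6999.24 + 1816.64 + 2360.04 = 11175.92
P = 13902.34 / 11175.92 × 100 = 124.3955
Fisher = √(L × P) = √(126.4576 × 124.3955) = 125.4223

125.42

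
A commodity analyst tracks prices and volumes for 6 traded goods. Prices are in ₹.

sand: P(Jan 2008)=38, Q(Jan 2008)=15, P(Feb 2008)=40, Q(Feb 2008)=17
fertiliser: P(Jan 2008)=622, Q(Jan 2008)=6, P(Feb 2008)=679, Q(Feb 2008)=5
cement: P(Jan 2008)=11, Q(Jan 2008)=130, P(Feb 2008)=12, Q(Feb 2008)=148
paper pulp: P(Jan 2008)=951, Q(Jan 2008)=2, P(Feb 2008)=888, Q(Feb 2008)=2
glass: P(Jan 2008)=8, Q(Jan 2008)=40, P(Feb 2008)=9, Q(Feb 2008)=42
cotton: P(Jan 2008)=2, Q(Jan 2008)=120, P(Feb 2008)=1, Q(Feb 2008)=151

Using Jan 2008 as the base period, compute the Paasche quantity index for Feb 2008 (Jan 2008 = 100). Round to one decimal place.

96.1

Paasche quantity index uses current-period prices as weights.
ΣP(Feb 2008)·Q(Feb 2008) = 40×17 + 679×5 + 12×148 + 888×2 + 9×42 + 1×151 = 680 + 3395 + 1776 + 1776 + 378 + 151 = 8156
ΣP(Feb 2008)·Q(Jan 2008) = 40×15 + 679×6 + 12×130 + 888×2 + 9×40 + 1×120 = 600 + 4074 + 1560 + 1776 + 360 + 120 = 8490
Index = 8156 / 8490 × 100 = 96.0660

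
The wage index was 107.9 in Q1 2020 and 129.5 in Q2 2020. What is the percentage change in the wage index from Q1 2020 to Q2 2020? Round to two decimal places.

20.02%

Change = (129.5 − 107.9) / 107.9 × 100
       = 21.6 / 107.9 × 100 = 20.0185%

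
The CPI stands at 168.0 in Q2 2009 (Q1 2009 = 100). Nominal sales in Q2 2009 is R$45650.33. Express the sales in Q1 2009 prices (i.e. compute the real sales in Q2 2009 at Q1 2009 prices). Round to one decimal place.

27172.8

Real = Nominal ÷ (Index/100) = 45650.33 ÷ (168.0/100)
     = 45650.33 ÷ 1.680 = 27172.8155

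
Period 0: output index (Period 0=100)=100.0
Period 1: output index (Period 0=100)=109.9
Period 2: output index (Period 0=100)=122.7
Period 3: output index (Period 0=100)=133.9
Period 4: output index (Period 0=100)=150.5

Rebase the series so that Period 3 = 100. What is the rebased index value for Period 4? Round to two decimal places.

112.40

Rebased(Period 4) = 150.5 / 133.9 × 100 = 112.3973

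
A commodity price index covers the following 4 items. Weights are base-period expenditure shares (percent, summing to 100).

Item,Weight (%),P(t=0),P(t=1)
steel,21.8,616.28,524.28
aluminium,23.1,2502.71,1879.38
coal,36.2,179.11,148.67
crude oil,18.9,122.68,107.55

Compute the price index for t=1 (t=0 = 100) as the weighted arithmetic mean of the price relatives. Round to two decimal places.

82.51

steel: 21.8 × (524.28/616.28) = 21.8 × 0.850717 = 18.5456
aluminium: 23.1 × (1879.38/2502.71) = 23.1 × 0.750938 = 17.3467
coal: 36.2 × (148.67/179.11) = 36.2 × 0.830049 = 30.0478
crude oil: 18.9 × (107.55/122.68) = 18.9 × 0.876671 = 16.5691
Index = Σ wᵢ·(p₁ᵢ/p₀ᵢ) = 18.5456 + 17.3467 + 30.0478 + 16.5691 = 82.5091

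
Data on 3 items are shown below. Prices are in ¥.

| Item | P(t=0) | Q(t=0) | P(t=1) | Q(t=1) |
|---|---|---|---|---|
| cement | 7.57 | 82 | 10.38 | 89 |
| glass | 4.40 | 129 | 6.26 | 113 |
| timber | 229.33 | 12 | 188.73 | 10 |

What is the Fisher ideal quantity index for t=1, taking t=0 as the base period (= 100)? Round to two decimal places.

Laspeyres component (base-period weights):
ΣP(t=0)Q(t=1) = 7.57×89 + 4.40×113 + 229.33×10 = 673.73 + 497.2 + 2293.3 = 3464.23
ΣP(t=0)Q(t=0) = 7.57×82 + 4.40×129 + 229.33×12 = 620.74 + 567.6 + 2751.96 = 3940.3
L = 3464.23 / 3940.3 × 100 = 87.9179
Paasche component (current-period weights):
ΣP(t=1)Q(t=1) = 10.38×89 + 6.26×113 + 188.73×10 = 923.82 + 707.38 + 1887.3 = 3518.5
ΣP(t=1)Q(t=0) = 10.38×82 + 6.26×129 + 188.73×12 = 851.16 + 807.54 + 2264.76 = 3923.46
P = 3518.5 / 3923.46 × 100 = 89.6785
Fisher = √(L × P) = √(87.9179 × 89.6785) = 88.7938

88.79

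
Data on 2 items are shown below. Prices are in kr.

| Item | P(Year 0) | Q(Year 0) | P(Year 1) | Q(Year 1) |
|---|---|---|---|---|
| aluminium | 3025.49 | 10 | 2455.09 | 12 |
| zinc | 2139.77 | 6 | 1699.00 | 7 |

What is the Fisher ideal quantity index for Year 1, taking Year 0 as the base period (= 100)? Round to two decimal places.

119.01

Laspeyres component (base-period weights):
ΣP(Year 0)Q(Year 1) = 3025.49×12 + 2139.77×7 = 36305.88 + 14978.39 = 51284.27
ΣP(Year 0)Q(Year 0) = 3025.49×10 + 2139.77×6 = 30254.9 + 12838.62 = 43093.52
L = 51284.27 / 43093.52 × 100 = 119.0069
Paasche component (current-period weights):
ΣP(Year 1)Q(Year 1) = 2455.09×12 + 1699.00×7 = 29461.08 + 11893 = 41354.08
ΣP(Year 1)Q(Year 0) = 2455.09×10 + 1699.00×6 = 24550.9 + 10194 = 34744.9
P = 41354.08 / 34744.9 × 100 = 119.0220
Fisher = √(L × P) = √(119.0069 × 119.0220) = 119.0145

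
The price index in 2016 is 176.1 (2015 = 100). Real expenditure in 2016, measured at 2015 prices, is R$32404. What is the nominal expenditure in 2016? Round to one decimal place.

Nominal = Real × (Index/100) = 32404 × (176.1/100)
        = 32404 × 1.761 = 57063.4440

57063.4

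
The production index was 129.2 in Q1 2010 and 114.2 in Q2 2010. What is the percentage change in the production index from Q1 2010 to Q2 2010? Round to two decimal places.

-11.61%

Change = (114.2 − 129.2) / 129.2 × 100
       = -15.0 / 129.2 × 100 = -11.6099%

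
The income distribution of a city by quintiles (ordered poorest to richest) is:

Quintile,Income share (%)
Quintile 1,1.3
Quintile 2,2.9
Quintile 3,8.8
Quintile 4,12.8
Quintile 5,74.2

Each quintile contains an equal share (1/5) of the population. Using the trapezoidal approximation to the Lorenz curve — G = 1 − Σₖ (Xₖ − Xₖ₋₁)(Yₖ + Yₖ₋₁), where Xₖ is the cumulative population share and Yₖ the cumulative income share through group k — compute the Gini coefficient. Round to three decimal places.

0.623

Cumulative income shares Yₖ: 0.0130, 0.0420, 0.1300, 0.2580, 1.0000
Σ (Xₖ−Xₖ₋₁)(Yₖ+Yₖ₋₁) = (1/5)(0.0130+0.0000) + (1/5)(0.0420+0.0130) + (1/5)(0.1300+0.0420) + (1/5)(0.2580+0.1300) + (1/5)(1.0000+0.2580)
  = 0.0026 + 0.0110 + 0.0344 + 0.0776 + 0.2516 = 0.3772
G = 1 − 0.3772 = 0.6228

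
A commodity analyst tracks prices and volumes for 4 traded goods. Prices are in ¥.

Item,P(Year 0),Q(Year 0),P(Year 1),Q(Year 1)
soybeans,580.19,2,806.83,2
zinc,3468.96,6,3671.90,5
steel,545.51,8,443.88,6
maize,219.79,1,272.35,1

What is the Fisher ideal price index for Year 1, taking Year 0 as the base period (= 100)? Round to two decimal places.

Laspeyres component (base-period weights):
ΣP(Year 1)Q(Year 0) = 806.83×2 + 3671.90×6 + 443.88×8 + 272.35×1 = 1613.66 + 22031.4 + 3551.04 + 272.35 = 27468.45
ΣP(Year 0)Q(Year 0) = 580.19×2 + 3468.96×6 + 545.51×8 + 219.79×1 = 1160.38 + 20813.76 + 4364.08 + 219.79 = 26558.01
L = 27468.45 / 26558.01 × 100 = 103.4281
Paasche component (current-period weights):
ΣP(Year 1)Q(Year 1) = 806.83×2 + 3671.90×5 + 443.88×6 + 272.35×1 = 1613.66 + 18359.5 + 2663.28 + 272.35 = 22908.79
ΣP(Year 0)Q(Year 1) = 580.19×2 + 3468.96×5 + 545.51×6 + 219.79×1 = 1160.38 + 17344.8 + 3273.06 + 219.79 = 21998.03
P = 22908.79 / 21998.03 × 100 = 104.1402
Fisher = √(L × P) = √(103.4281 × 104.1402) = 103.7835

103.78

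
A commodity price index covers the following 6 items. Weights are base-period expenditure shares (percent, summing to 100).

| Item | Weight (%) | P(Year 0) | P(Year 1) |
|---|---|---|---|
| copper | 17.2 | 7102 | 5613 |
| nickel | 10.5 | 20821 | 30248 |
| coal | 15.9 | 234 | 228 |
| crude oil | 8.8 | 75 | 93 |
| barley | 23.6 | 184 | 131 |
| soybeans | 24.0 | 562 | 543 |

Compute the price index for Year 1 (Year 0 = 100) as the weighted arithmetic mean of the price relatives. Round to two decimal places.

copper: 17.2 × (5613/7102) = 17.2 × 0.790341 = 13.5939
nickel: 10.5 × (30248/20821) = 10.5 × 1.452764 = 15.2540
coal: 15.9 × (228/234) = 15.9 × 0.974359 = 15.4923
crude oil: 8.8 × (93/75) = 8.8 × 1.240000 = 10.9120
barley: 23.6 × (131/184) = 23.6 × 0.711957 = 16.8022
soybeans: 24.0 × (543/562) = 24.0 × 0.966192 = 23.1886
Index = Σ wᵢ·(p₁ᵢ/p₀ᵢ) = 13.5939 + 15.2540 + 15.4923 + 10.9120 + 16.8022 + 23.1886 = 95.2430

95.24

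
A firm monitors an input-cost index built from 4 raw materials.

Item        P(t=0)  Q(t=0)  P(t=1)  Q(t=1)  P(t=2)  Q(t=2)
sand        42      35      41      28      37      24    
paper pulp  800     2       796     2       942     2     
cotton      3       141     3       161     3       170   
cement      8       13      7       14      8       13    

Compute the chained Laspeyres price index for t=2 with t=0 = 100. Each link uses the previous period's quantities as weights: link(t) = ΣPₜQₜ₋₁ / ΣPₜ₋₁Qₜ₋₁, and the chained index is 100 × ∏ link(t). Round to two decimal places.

Link t=0→t=1:
ΣP(t=1)Q(t=0) = 41×35 + 796×2 + 3×141 + 7×13 = 1435 + 1592 + 423 + 91 = 3541
ΣP(t=0)Q(t=0) = 42×35 + 800×2 + 3×141 + 8×13 = 1470 + 1600 + 423 + 104 = 3597
link = 3541/3597 = 0.984431
Link t=1→t=2:
ΣP(t=2)Q(t=1) = 37×28 + 942×2 + 3×161 + 8×14 = 1036 + 1884 + 483 + 112 = 3515
ΣP(t=1)Q(t=1) = 41×28 + 796×2 + 3×161 + 7×14 = 1148 + 1592 + 483 + 98 = 3321
link = 3515/3321 = 1.058416
Chained index = 100 × 0.984431 × 1.058416 = 104.1938

104.19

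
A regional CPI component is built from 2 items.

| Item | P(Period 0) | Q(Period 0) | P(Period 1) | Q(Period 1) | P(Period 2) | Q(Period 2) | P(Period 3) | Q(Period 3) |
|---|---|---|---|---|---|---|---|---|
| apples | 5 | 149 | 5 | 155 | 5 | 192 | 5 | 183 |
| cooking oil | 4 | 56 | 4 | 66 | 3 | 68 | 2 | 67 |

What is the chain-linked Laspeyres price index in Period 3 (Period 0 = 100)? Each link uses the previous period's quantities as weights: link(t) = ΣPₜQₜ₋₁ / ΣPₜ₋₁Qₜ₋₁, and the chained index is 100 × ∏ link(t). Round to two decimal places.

88.18

Link Period 0→Period 1:
ΣP(Period 1)Q(Period 0) = 5×149 + 4×56 = 745 + 224 = 969
ΣP(Period 0)Q(Period 0) = 5×149 + 4×56 = 745 + 224 = 969
link = 969/969 = 1.000000
Link Period 1→Period 2:
ΣP(Period 2)Q(Period 1) = 5×155 + 3×66 = 775 + 198 = 973
ΣP(Period 1)Q(Period 1) = 5×155 + 4×66 = 775 + 264 = 1039
link = 973/1039 = 0.936477
Link Period 2→Period 3:
ΣP(Period 3)Q(Period 2) = 5×192 + 2×68 = 960 + 136 = 1096
ΣP(Period 2)Q(Period 2) = 5×192 + 3×68 = 960 + 204 = 1164
link = 1096/1164 = 0.941581
Chained index = 100 × 1.000000 × 0.936477 × 0.941581 = 88.1769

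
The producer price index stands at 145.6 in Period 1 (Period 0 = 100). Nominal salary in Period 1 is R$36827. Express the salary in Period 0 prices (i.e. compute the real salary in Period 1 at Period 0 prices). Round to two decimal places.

25293.27

Real = Nominal ÷ (Index/100) = 36827 ÷ (145.6/100)
     = 36827 ÷ 1.456 = 25293.2692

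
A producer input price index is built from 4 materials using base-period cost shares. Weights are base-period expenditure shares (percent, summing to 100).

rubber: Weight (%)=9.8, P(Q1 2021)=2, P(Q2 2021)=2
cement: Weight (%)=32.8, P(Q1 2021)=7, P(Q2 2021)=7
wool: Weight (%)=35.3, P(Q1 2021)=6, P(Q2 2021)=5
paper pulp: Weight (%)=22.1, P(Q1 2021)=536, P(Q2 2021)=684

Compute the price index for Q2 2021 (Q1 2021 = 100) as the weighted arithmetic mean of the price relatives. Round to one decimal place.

rubber: 9.8 × (2/2) = 9.8 × 1.000000 = 9.8000
cement: 32.8 × (7/7) = 32.8 × 1.000000 = 32.8000
wool: 35.3 × (5/6) = 35.3 × 0.833333 = 29.4167
paper pulp: 22.1 × (684/536) = 22.1 × 1.276119 = 28.2022
Index = Σ wᵢ·(p₁ᵢ/p₀ᵢ) = 9.8000 + 32.8000 + 29.4167 + 28.2022 = 100.2189

100.2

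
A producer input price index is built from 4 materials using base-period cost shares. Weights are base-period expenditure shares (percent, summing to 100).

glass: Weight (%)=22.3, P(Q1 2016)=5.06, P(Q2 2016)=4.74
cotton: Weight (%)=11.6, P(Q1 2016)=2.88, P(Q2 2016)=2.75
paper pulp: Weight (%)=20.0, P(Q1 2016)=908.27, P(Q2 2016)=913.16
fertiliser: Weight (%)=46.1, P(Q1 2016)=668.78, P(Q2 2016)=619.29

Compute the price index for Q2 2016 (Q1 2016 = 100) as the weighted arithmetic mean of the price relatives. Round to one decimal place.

94.8

glass: 22.3 × (4.74/5.06) = 22.3 × 0.936759 = 20.8897
cotton: 11.6 × (2.75/2.88) = 11.6 × 0.954861 = 11.0764
paper pulp: 20.0 × (913.16/908.27) = 20.0 × 1.005384 = 20.1077
fertiliser: 46.1 × (619.29/668.78) = 46.1 × 0.926000 = 42.6886
Index = Σ wᵢ·(p₁ᵢ/p₀ᵢ) = 20.8897 + 11.0764 + 20.1077 + 42.6886 = 94.7624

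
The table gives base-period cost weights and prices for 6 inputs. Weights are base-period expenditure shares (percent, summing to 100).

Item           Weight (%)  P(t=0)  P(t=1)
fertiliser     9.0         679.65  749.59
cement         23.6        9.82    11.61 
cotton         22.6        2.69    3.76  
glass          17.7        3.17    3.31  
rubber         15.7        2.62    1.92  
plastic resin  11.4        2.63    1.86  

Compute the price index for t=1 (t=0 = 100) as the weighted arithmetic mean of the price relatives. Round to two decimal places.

fertiliser: 9.0 × (749.59/679.65) = 9.0 × 1.102906 = 9.9262
cement: 23.6 × (11.61/9.82) = 23.6 × 1.182281 = 27.9018
cotton: 22.6 × (3.76/2.69) = 22.6 × 1.397770 = 31.5896
glass: 17.7 × (3.31/3.17) = 17.7 × 1.044164 = 18.4817
rubber: 15.7 × (1.92/2.62) = 15.7 × 0.732824 = 11.5053
plastic resin: 11.4 × (1.86/2.63) = 11.4 × 0.707224 = 8.0624
Index = Σ wᵢ·(p₁ᵢ/p₀ᵢ) = 9.9262 + 27.9018 + 31.5896 + 18.4817 + 11.5053 + 8.0624 = 107.4670

107.47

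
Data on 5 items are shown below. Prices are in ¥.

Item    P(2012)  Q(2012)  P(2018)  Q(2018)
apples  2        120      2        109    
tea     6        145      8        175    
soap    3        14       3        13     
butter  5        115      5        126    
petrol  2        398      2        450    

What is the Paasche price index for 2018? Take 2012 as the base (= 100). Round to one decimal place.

112.3

Paasche price index uses current-period quantities as weights.
ΣP(2018)·Q(2018) = 2×109 + 8×175 + 3×13 + 5×126 + 2×450 = 218 + 1400 + 39 + 630 + 900 = 3187
ΣP(2012)·Q(2018) = 2×109 + 6×175 + 3×13 + 5×126 + 2×450 = 218 + 1050 + 39 + 630 + 900 = 2837
Index = 3187 / 2837 × 100 = 112.3370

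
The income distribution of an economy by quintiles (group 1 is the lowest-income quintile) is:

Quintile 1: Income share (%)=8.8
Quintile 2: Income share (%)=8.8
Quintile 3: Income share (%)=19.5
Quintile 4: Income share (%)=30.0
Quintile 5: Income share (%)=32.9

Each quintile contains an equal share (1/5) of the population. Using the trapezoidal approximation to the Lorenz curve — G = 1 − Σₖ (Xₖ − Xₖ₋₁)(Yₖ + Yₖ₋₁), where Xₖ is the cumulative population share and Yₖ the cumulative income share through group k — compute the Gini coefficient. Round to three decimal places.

0.278

Cumulative income shares Yₖ: 0.0880, 0.1760, 0.3710, 0.6710, 1.0000
Σ (Xₖ−Xₖ₋₁)(Yₖ+Yₖ₋₁) = (1/5)(0.0880+0.0000) + (1/5)(0.1760+0.0880) + (1/5)(0.3710+0.1760) + (1/5)(0.6710+0.3710) + (1/5)(1.0000+0.6710)
  = 0.0176 + 0.0528 + 0.1094 + 0.2084 + 0.3342 = 0.7224
G = 1 − 0.7224 = 0.2776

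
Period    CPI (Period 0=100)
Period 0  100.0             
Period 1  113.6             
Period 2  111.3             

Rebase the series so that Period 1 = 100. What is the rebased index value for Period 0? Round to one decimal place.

Rebased(Period 0) = 100.0 / 113.6 × 100 = 88.0282

88.0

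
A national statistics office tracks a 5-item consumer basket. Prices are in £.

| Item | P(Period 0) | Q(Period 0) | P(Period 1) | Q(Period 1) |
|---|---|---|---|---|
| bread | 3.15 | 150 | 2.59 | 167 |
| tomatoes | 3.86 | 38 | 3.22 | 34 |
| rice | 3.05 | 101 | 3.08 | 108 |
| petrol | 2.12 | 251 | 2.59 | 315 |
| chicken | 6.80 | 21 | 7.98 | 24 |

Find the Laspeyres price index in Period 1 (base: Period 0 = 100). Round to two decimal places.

102.34

Laspeyres price index uses base-period quantities as weights.
ΣP(Period 1)·Q(Period 0) = 2.59×150 + 3.22×38 + 3.08×101 + 2.59×251 + 7.98×21 = 388.5 + 122.36 + 311.08 + 650.09 + 167.58 = 1639.61
ΣP(Period 0)·Q(Period 0) = 3.15×150 + 3.86×38 + 3.05×101 + 2.12×251 + 6.80×21 = 472.5 + 146.68 + 308.05 + 532.12 + 142.8 = 1602.15
Index = 1639.61 / 1602.15 × 100 = 102.3381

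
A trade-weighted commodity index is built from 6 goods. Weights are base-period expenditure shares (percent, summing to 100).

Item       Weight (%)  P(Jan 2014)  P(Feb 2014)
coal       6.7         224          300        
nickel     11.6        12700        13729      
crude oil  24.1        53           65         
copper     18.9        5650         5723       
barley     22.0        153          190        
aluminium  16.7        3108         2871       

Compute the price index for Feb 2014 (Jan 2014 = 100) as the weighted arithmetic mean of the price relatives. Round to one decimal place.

coal: 6.7 × (300/224) = 6.7 × 1.339286 = 8.9732
nickel: 11.6 × (13729/12700) = 11.6 × 1.081024 = 12.5399
crude oil: 24.1 × (65/53) = 24.1 × 1.226415 = 29.5566
copper: 18.9 × (5723/5650) = 18.9 × 1.012920 = 19.1442
barley: 22.0 × (190/153) = 22.0 × 1.241830 = 27.3203
aluminium: 16.7 × (2871/3108) = 16.7 × 0.923745 = 15.4265
Index = Σ wᵢ·(p₁ᵢ/p₀ᵢ) = 8.9732 + 12.5399 + 29.5566 + 19.1442 + 27.3203 + 15.4265 = 112.9607

113.0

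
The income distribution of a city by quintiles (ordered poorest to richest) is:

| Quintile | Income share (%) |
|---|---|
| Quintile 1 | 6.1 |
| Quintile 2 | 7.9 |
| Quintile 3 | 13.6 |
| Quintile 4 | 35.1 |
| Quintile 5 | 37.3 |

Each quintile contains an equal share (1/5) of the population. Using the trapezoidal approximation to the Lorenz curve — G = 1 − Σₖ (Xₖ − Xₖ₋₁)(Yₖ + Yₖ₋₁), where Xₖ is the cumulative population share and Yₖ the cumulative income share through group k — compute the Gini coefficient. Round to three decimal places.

0.358

Cumulative income shares Yₖ: 0.0610, 0.1400, 0.2760, 0.6270, 1.0000
Σ (Xₖ−Xₖ₋₁)(Yₖ+Yₖ₋₁) = (1/5)(0.0610+0.0000) + (1/5)(0.1400+0.0610) + (1/5)(0.2760+0.1400) + (1/5)(0.6270+0.2760) + (1/5)(1.0000+0.6270)
  = 0.0122 + 0.0402 + 0.0832 + 0.1806 + 0.3254 = 0.6416
G = 1 − 0.6416 = 0.3584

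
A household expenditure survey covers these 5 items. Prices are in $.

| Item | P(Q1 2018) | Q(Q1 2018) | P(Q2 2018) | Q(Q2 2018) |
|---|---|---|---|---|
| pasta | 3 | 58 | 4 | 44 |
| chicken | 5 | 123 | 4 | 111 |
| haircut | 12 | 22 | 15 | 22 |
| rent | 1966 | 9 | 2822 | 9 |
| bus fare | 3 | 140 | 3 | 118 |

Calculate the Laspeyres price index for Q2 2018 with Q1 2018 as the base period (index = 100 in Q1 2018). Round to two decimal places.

Laspeyres price index uses base-period quantities as weights.
ΣP(Q2 2018)·Q(Q1 2018) = 4×58 + 4×123 + 15×22 + 2822×9 + 3×140 = 232 + 492 + 330 + 25398 + 420 = 26872
ΣP(Q1 2018)·Q(Q1 2018) = 3×58 + 5×123 + 12×22 + 1966×9 + 3×140 = 174 + 615 + 264 + 17694 + 420 = 19167
Index = 26872 / 19167 × 100 = 140.1993

140.20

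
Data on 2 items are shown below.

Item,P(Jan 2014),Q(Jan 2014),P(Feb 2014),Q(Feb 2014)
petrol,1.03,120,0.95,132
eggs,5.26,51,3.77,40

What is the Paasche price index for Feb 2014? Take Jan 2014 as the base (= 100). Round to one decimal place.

Paasche price index uses current-period quantities as weights.
ΣP(Feb 2014)·Q(Feb 2014) = 0.95×132 + 3.77×40 = 125.4 + 150.8 = 276.2
ΣP(Jan 2014)·Q(Feb 2014) = 1.03×132 + 5.26×40 = 135.96 + 210.4 = 346.36
Index = 276.2 / 346.36 × 100 = 79.7436

79.7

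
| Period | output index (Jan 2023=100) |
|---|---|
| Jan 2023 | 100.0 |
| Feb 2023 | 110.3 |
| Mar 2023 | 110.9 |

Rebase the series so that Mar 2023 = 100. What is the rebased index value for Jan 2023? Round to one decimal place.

90.2

Rebased(Jan 2023) = 100.0 / 110.9 × 100 = 90.1713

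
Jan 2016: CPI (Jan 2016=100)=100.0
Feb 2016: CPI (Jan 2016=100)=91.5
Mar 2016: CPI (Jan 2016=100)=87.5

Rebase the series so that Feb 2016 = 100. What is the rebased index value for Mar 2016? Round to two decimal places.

95.63

Rebased(Mar 2016) = 87.5 / 91.5 × 100 = 95.6284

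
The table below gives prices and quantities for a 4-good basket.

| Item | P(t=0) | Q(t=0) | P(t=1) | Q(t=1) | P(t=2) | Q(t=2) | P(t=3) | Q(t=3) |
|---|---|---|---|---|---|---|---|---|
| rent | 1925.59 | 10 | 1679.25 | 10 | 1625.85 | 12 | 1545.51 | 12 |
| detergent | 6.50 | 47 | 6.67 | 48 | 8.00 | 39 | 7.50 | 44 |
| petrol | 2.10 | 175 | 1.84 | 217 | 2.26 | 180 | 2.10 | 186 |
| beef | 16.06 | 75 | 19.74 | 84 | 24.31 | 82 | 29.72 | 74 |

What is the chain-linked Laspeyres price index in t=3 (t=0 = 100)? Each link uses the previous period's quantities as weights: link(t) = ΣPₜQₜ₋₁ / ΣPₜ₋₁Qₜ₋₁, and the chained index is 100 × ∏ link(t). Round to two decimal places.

87.20

Link t=0→t=1:
ΣP(t=1)Q(t=0) = 1679.25×10 + 6.67×47 + 1.84×175 + 19.74×75 = 16792.5 + 313.49 + 322 + 1480.5 = 18908.49
ΣP(t=0)Q(t=0) = 1925.59×10 + 6.50×47 + 2.10×175 + 16.06×75 = 19255.9 + 305.5 + 367.5 + 1204.5 = 21133.4
link = 18908.49/21133.4 = 0.894721
Link t=1→t=2:
ΣP(t=2)Q(t=1) = 1625.85×10 + 8.00×48 + 2.26×217 + 24.31×84 = 16258.5 + 384 + 490.42 + 2042.04 = 19174.96
ΣP(t=1)Q(t=1) = 1679.25×10 + 6.67×48 + 1.84×217 + 19.74×84 = 16792.5 + 320.16 + 399.28 + 1658.16 = 19170.1
link = 19174.96/19170.1 = 1.000254
Link t=2→t=3:
ΣP(t=3)Q(t=2) = 1545.51×12 + 7.50×39 + 2.10×180 + 29.72×82 = 18546.12 + 292.5 + 378 + 2437.04 = 21653.66
ΣP(t=2)Q(t=2) = 1625.85×12 + 8.00×39 + 2.26×180 + 24.31×82 = 19510.2 + 312 + 406.8 + 1993.42 = 22222.42
link = 21653.66/22222.42 = 0.974406
Chained index = 100 × 0.894721 × 1.000254 × 0.974406 = 87.2042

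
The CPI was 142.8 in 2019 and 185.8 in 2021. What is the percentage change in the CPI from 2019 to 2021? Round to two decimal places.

30.11%

Change = (185.8 − 142.8) / 142.8 × 100
       = 43.0 / 142.8 × 100 = 30.1120%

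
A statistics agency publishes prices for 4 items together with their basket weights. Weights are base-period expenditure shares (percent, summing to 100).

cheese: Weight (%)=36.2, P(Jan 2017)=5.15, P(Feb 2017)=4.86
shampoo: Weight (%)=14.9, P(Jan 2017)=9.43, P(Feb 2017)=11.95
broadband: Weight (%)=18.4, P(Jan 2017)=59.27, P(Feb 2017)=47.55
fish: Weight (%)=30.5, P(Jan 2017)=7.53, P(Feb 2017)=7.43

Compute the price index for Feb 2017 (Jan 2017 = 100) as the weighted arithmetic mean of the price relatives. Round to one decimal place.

97.9

cheese: 36.2 × (4.86/5.15) = 36.2 × 0.943689 = 34.1616
shampoo: 14.9 × (11.95/9.43) = 14.9 × 1.267232 = 18.8818
broadband: 18.4 × (47.55/59.27) = 18.4 × 0.802261 = 14.7616
fish: 30.5 × (7.43/7.53) = 30.5 × 0.986720 = 30.0950
Index = Σ wᵢ·(p₁ᵢ/p₀ᵢ) = 34.1616 + 18.8818 + 14.7616 + 30.0950 = 97.8999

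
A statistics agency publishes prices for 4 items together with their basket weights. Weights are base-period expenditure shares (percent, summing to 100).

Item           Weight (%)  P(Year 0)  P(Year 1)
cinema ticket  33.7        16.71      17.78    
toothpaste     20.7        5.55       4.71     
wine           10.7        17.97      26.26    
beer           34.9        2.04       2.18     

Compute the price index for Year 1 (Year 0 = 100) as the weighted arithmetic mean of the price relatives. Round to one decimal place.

106.4

cinema ticket: 33.7 × (17.78/16.71) = 33.7 × 1.064034 = 35.8579
toothpaste: 20.7 × (4.71/5.55) = 20.7 × 0.848649 = 17.5670
wine: 10.7 × (26.26/17.97) = 10.7 × 1.461324 = 15.6362
beer: 34.9 × (2.18/2.04) = 34.9 × 1.068627 = 37.2951
Index = Σ wᵢ·(p₁ᵢ/p₀ᵢ) = 35.8579 + 17.5670 + 15.6362 + 37.2951 = 106.3562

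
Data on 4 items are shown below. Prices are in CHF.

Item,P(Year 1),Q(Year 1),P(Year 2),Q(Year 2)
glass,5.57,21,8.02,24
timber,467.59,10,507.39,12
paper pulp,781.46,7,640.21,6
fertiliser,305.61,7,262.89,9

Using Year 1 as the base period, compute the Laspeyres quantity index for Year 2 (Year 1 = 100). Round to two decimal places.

106.30

Laspeyres quantity index uses base-period prices as weights.
ΣP(Year 1)·Q(Year 2) = 5.57×24 + 467.59×12 + 781.46×6 + 305.61×9 = 133.68 + 5611.08 + 4688.76 + 2750.49 = 13184.01
ΣP(Year 1)·Q(Year 1) = 5.57×21 + 467.59×10 + 781.46×7 + 305.61×7 = 116.97 + 4675.9 + 5470.22 + 2139.27 = 12402.36
Index = 13184.01 / 12402.36 × 100 = 106.3024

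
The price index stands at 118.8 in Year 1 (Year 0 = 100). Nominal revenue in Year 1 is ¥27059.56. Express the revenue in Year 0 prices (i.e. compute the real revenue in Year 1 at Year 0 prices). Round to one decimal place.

22777.4

Real = Nominal ÷ (Index/100) = 27059.56 ÷ (118.8/100)
     = 27059.56 ÷ 1.188 = 22777.4074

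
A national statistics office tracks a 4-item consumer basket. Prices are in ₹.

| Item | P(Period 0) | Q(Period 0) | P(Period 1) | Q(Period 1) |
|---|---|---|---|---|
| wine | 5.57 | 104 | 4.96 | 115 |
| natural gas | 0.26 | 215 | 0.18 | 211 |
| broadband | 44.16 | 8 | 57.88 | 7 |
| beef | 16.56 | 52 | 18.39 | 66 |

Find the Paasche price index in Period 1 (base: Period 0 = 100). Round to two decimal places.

106.19

Paasche price index uses current-period quantities as weights.
ΣP(Period 1)·Q(Period 1) = 4.96×115 + 0.18×211 + 57.88×7 + 18.39×66 = 570.4 + 37.98 + 405.16 + 1213.74 = 2227.28
ΣP(Period 0)·Q(Period 1) = 5.57×115 + 0.26×211 + 44.16×7 + 16.56×66 = 640.55 + 54.86 + 309.12 + 1092.96 = 2097.49
Index = 2227.28 / 2097.49 × 100 = 106.1879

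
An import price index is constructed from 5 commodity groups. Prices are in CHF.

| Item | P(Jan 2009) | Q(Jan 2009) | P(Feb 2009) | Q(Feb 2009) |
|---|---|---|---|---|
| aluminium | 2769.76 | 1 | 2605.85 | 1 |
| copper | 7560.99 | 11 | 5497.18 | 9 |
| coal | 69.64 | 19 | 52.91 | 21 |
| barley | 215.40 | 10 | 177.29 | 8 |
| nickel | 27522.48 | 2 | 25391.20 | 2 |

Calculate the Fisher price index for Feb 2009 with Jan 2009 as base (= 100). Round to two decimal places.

Laspeyres component (base-period weights):
ΣP(Feb 2009)Q(Jan 2009) = 2605.85×1 + 5497.18×11 + 52.91×19 + 177.29×10 + 25391.20×2 = 2605.85 + 60468.98 + 1005.29 + 1772.9 + 50782.4 = 116635.42
ΣP(Jan 2009)Q(Jan 2009) = 2769.76×1 + 7560.99×11 + 69.64×19 + 215.40×10 + 27522.48×2 = 2769.76 + 83170.89 + 1323.16 + 2154 + 55044.96 = 144462.77
L = 116635.42 / 144462.77 × 100 = 80.7374
Paasche component (current-period weights):
ΣP(Feb 2009)Q(Feb 2009) = 2605.85×1 + 5497.18×9 + 52.91×21 + 177.29×8 + 25391.20×2 = 2605.85 + 49474.62 + 1111.11 + 1418.32 + 50782.4 = 105392.3
ΣP(Jan 2009)Q(Feb 2009) = 2769.76×1 + 7560.99×9 + 69.64×21 + 215.40×8 + 27522.48×2 = 2769.76 + 68048.91 + 1462.44 + 1723.2 + 55044.96 = 129049.27
P = 105392.3 / 129049.27 × 100 = 81.6683
Fisher = √(L × P) = √(80.7374 × 81.6683) = 81.2015

81.20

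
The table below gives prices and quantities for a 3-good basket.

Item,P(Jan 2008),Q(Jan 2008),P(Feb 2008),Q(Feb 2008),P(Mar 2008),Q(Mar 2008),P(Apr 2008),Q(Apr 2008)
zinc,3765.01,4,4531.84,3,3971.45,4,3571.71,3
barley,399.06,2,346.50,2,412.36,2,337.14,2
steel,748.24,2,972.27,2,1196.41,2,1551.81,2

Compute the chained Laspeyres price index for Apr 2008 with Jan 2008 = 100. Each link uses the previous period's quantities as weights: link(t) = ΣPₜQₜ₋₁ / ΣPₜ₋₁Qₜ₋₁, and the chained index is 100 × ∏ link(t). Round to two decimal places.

105.47

Link Jan 2008→Feb 2008:
ΣP(Feb 2008)Q(Jan 2008) = 4531.84×4 + 346.50×2 + 972.27×2 = 18127.36 + 693 + 1944.54 = 20764.9
ΣP(Jan 2008)Q(Jan 2008) = 3765.01×4 + 399.06×2 + 748.24×2 = 15060.04 + 798.12 + 1496.48 = 17354.64
link = 20764.9/17354.64 = 1.196504
Link Feb 2008→Mar 2008:
ΣP(Mar 2008)Q(Feb 2008) = 3971.45×3 + 412.36×2 + 1196.41×2 = 11914.35 + 824.72 + 2392.82 = 15131.89
ΣP(Feb 2008)Q(Feb 2008) = 4531.84×3 + 346.50×2 + 972.27×2 = 13595.52 + 693 + 1944.54 = 16233.06
link = 15131.89/16233.06 = 0.932165
Link Mar 2008→Apr 2008:
ΣP(Apr 2008)Q(Mar 2008) = 3571.71×4 + 337.14×2 + 1551.81×2 = 14286.84 + 674.28 + 3103.62 = 18064.74
ΣP(Mar 2008)Q(Mar 2008) = 3971.45×4 + 412.36×2 + 1196.41×2 = 15885.8 + 824.72 + 2392.82 = 19103.34
link = 18064.74/19103.34 = 0.945633
Chained index = 100 × 1.196504 × 0.932165 × 0.945633 = 105.4701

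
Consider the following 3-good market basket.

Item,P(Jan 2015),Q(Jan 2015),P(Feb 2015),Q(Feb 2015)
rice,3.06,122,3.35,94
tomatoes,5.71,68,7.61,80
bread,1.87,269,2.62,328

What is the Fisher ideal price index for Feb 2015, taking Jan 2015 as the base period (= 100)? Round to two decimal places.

Laspeyres component (base-period weights):
ΣP(Feb 2015)Q(Jan 2015) = 3.35×122 + 7.61×68 + 2.62×269 = 408.7 + 517.48 + 704.78 = 1630.96
ΣP(Jan 2015)Q(Jan 2015) = 3.06×122 + 5.71×68 + 1.87×269 = 373.32 + 388.28 + 503.03 = 1264.63
L = 1630.96 / 1264.63 × 100 = 128.9674
Paasche component (current-period weights):
ΣP(Feb 2015)Q(Feb 2015) = 3.35×94 + 7.61×80 + 2.62×328 = 314.9 + 608.8 + 859.36 = 1783.06
ΣP(Jan 2015)Q(Feb 2015) = 3.06×94 + 5.71×80 + 1.87×328 = 287.64 + 456.8 + 613.36 = 1357.8
P = 1783.06 / 1357.8 × 100 = 131.3198
Fisher = √(L × P) = √(128.9674 × 131.3198) = 130.1383

130.14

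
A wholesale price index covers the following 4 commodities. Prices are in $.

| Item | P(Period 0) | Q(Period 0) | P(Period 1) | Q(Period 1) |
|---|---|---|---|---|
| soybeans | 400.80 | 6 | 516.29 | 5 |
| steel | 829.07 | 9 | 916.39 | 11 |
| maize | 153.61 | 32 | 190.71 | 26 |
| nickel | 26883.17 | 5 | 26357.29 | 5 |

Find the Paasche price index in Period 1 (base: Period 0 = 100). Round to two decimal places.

Paasche price index uses current-period quantities as weights.
ΣP(Period 1)·Q(Period 1) = 516.29×5 + 916.39×11 + 190.71×26 + 26357.29×5 = 2581.45 + 10080.29 + 4958.46 + 131786.45 = 149406.65
ΣP(Period 0)·Q(Period 1) = 400.80×5 + 829.07×11 + 153.61×26 + 26883.17×5 = 2004 + 9119.77 + 3993.86 + 134415.85 = 149533.48
Index = 149406.65 / 149533.48 × 100 = 99.9152

99.92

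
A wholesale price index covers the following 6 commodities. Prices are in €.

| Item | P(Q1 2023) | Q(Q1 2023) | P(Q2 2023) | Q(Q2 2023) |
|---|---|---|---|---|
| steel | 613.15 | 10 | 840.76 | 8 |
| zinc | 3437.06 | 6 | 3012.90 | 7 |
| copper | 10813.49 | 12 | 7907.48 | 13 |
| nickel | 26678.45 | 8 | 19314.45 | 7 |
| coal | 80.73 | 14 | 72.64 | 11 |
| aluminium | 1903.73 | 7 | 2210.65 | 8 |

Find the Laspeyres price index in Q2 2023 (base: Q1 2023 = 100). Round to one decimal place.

Laspeyres price index uses base-period quantities as weights.
ΣP(Q2 2023)·Q(Q1 2023) = 840.76×10 + 3012.90×6 + 7907.48×12 + 19314.45×8 + 72.64×14 + 2210.65×7 = 8407.6 + 18077.4 + 94889.76 + 154515.6 + 1016.96 + 15474.55 = 292381.87
ΣP(Q1 2023)·Q(Q1 2023) = 613.15×10 + 3437.06×6 + 10813.49×12 + 26678.45×8 + 80.73×14 + 1903.73×7 = 6131.5 + 20622.36 + 129761.88 + 213427.6 + 1130.22 + 13326.11 = 384399.67
Index = 292381.87 / 384399.67 × 100 = 76.0619

76.1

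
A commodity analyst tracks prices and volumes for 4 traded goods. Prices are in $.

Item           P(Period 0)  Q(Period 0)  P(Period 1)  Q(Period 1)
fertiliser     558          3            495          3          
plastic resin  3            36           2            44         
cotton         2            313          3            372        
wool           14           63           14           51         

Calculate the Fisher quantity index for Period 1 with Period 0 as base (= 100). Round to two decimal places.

Laspeyres component (base-period weights):
ΣP(Period 0)Q(Period 1) = 558×3 + 3×44 + 2×372 + 14×51 = 1674 + 132 + 744 + 714 = 3264
ΣP(Period 0)Q(Period 0) = 558×3 + 3×36 + 2×313 + 14×63 = 1674 + 108 + 626 + 882 = 3290
L = 3264 / 3290 × 100 = 99.2097
Paasche component (current-period weights):
ΣP(Period 1)Q(Period 1) = 495×3 + 2×44 + 3×372 + 14×51 = 1485 + 88 + 1116 + 714 = 3403
ΣP(Period 1)Q(Period 0) = 495×3 + 2×36 + 3×313 + 14×63 = 1485 + 72 + 939 + 882 = 3378
P = 3403 / 3378 × 100 = 100.7401
Fisher = √(L × P) = √(99.2097 × 100.7401) = 99.9720

99.97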